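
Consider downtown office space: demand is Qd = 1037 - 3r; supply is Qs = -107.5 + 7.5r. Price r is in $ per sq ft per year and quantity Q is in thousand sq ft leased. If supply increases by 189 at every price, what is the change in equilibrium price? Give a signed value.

At equilibrium Qd = Qs, so 1037 - 3r = -107.5 + 7.5r; collecting terms, 1144.5 = 10.5r and r* = 109.
From the demand curve, Q* = 1037 - 3(109) = 710.
After the shift, supply is Qs = 81.5 + 7.5r.
New equilibrium: 955.5 = 10.5r, so r = 91 and Q = 764.
Δr = 91 - 109 = -18.

Δr = -18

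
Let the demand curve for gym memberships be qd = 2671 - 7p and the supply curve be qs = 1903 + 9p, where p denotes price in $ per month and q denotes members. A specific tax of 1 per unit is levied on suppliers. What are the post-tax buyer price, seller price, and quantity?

The tax drives a wedge p_b - p_s = 1. Substituting p_s = p_b - 1 into supply: qs = 1894 + 9p_b.
Market clearing requires 2671 - 7p_b = 1894 + 9p_b; hence 777 = 16p_b and p_b = 48.5625.
Then p_s = 48.5625 - 1 = 47.5625 and q = 2671 - 7(48.5625) = 2331.0625.

p_b = 48.5625, p_s = 47.5625, q = 2331.0625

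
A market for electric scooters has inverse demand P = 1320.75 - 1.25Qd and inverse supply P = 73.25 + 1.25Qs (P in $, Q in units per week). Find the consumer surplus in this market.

Consumer surplus = 155625.625

Rewriting in direct form: Qd = 1056.6 - 0.8P and Qs = -58.6 + 0.8P.
At equilibrium Qd = Qs, so 1056.6 - 0.8P = -58.6 + 0.8P; collecting terms, 1115.2 = 1.6P and P* = 697.
From the demand curve, Q* = 1056.6 - 0.8(697) = 499.
Demand choke price (Qd = 0): P = 1056.6/0.8 = 1320.75. Consumer surplus = ½ × (1320.75 - 697) × 499 = 155625.625.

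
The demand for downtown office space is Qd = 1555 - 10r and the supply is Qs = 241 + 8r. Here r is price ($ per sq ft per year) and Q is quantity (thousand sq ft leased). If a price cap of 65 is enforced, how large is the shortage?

With r fixed at 65, quantity demanded is 905 and quantity supplied is 761.
Shortage = Qd - Qs = 905 - 761 = 144.

Shortage = 144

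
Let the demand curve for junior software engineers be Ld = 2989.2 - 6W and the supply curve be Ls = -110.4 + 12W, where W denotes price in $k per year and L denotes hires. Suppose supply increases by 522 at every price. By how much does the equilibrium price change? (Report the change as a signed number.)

Set Ld = Ls: 2989.2 - 6W = -110.4 + 12W, so 3099.6 = 18W and W* = 172.2.
From the demand curve, L* = 2989.2 - 6(172.2) = 1956.
After the shift, supply is Ls = 411.6 + 12W.
New equilibrium: 2577.6 = 18W, so W = 143.2 and L = 2130.
ΔW = 143.2 - 172.2 = -29.

ΔW = -29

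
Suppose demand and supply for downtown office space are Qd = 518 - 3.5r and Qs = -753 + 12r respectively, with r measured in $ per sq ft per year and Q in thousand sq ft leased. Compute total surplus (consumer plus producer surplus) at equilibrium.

Total surplus = 9846.375

At equilibrium Qd = Qs, so 518 - 3.5r = -753 + 12r; collecting terms, 1271 = 15.5r and r* = 82.
Then Q* = 518 - 3.5(82) = 231.
Demand choke price = 148; supply choke price = 62.75. CS = ½(148 - 82)(231) = 7623; PS = ½(82 - 62.75)(231) = 2223.375. Total surplus = 9846.375.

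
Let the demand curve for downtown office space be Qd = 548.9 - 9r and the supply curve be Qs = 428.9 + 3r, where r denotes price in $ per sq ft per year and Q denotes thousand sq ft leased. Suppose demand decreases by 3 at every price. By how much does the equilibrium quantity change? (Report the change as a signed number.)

Set Qd = Qs: 548.9 - 9r = 428.9 + 3r, so 120 = 12r and r* = 10.
Substitute back: Q* = 548.9 - 9(10) = 458.9.
After the shift, demand is Qd = 545.9 - 9r.
The new intersection has 117 = 12r, i.e. r = 9.75, Q = 458.15.
ΔQ = 458.15 - 458.9 = -0.75.

ΔQ = -0.75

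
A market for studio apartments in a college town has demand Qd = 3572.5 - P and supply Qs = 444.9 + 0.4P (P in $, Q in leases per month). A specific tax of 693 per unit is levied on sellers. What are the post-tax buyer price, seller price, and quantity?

With a tax of 693 on sellers, they supply based on the net price P_s = P_b - 693, so Qs = 167.7 + 0.4P_b.
Market clearing requires 3572.5 - P_b = 167.7 + 0.4P_b; hence 3404.8 = 1.4P_b and P_b = 2432.
So P_s = 1739 and the quantity traded is Q = 3572.5 - 2432 = 1140.5.

P_b = 2432, P_s = 1739, Q = 1140.5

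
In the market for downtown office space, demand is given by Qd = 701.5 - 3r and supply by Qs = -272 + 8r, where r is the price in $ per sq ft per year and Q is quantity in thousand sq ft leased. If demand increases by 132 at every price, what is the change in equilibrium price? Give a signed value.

Δr = 12

Set Qd = Qs: 701.5 - 3r = -272 + 8r, so 973.5 = 11r and r* = 88.5.
Then Q* = 701.5 - 3(88.5) = 436.
After the shift, demand is Qd = 833.5 - 3r.
The new intersection has 1105.5 = 11r, i.e. r = 100.5, Q = 532.
Δr = 100.5 - 88.5 = 12.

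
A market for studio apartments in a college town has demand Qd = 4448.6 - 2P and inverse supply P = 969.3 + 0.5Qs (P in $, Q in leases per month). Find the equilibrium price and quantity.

Rewriting in direct form: Qs = -1938.6 + 2P.
Equating demand and supply, 4448.6 - 2P = -1938.6 + 2P gives 4P = 6387.2, so P* = 1596.8.
Then Q* = 4448.6 - 2(1596.8) = 1255.

P* = 1596.8, Q* = 1255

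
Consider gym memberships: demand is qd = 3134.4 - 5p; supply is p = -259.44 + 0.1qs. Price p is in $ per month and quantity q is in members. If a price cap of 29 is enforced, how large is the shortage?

Rewriting in direct form: qs = 2594.4 + 10p.
At p = 29: qd = 2989.4 and qs = 2884.4.
Shortage = qd - qs = 2989.4 - 2884.4 = 105.

Shortage = 105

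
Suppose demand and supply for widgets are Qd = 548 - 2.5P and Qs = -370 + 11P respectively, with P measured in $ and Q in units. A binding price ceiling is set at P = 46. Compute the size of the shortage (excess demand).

With P fixed at 46, quantity demanded is 433 and quantity supplied is 136.
Shortage = Qd - Qs = 433 - 136 = 297.

Shortage = 297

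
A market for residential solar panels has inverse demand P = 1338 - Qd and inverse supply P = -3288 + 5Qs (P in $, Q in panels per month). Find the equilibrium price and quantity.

Solving each curve for Q: Qd = 1338 - P and Qs = 657.6 + 0.2P.
Equating demand and supply, 1338 - P = 657.6 + 0.2P gives 1.2P = 680.4, so P* = 567.
Then Q* = 1338 - 567 = 771.

P* = 567, Q* = 771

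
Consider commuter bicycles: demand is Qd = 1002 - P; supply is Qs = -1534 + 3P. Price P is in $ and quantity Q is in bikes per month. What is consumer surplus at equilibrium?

At equilibrium Qd = Qs, so 1002 - P = -1534 + 3P; collecting terms, 2536 = 4P and P* = 634.
Then Q* = 1002 - 634 = 368.
Demand choke price (Qd = 0): P = 1002. Consumer surplus = ½ × (1002 - 634) × 368 = 67712.

Consumer surplus = 67712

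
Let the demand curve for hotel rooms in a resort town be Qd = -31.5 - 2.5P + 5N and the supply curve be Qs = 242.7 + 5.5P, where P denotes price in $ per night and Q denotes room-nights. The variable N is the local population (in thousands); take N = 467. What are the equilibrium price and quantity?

P* = 257.6, Q* = 1659.5

With N = 467, demand is Qd = 2303.5 - 2.5P.
Set Qd = Qs: 2303.5 - 2.5P = 242.7 + 5.5P, so 2060.8 = 8P and P* = 257.6.
Then Q* = 2303.5 - 2.5(257.6) = 1659.5.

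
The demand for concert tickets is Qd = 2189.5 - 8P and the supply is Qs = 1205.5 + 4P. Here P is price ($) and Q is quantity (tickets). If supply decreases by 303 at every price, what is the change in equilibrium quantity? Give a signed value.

Equating demand and supply, 2189.5 - 8P = 1205.5 + 4P gives 12P = 984, so P* = 82.
From the demand curve, Q* = 2189.5 - 8(82) = 1533.5.
After the shift, supply is Qs = 902.5 + 4P.
New equilibrium: 1287 = 12P, so P = 107.25 and Q = 1331.5.
ΔQ = 1331.5 - 1533.5 = -202.

ΔQ = -202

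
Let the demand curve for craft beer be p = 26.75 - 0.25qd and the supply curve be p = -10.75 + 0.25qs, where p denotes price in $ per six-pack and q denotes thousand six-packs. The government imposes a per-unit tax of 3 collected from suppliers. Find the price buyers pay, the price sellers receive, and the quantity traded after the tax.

p_b = 9.5, p_s = 6.5, q = 69

In direct form, qd = 107 - 4p and qs = 43 + 4p.
Suppliers keep p_s = p_b - 3 per unit, so supply in terms of the buyer price is qs = 31 + 4p_b.
Set qd = qs: 107 - 4p_b = 31 + 4p_b, so 76 = 8p_b and p_b = 9.5.
So p_s = 6.5 and the quantity traded is q = 107 - 4(9.5) = 69.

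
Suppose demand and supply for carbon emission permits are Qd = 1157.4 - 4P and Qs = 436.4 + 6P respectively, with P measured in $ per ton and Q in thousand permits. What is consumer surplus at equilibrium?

Equating demand and supply, 1157.4 - 4P = 436.4 + 6P gives 10P = 721, so P* = 72.1.
Substitute back: Q* = 1157.4 - 4(72.1) = 869.
Demand choke price (Qd = 0): P = 1157.4/4 = 289.35. Consumer surplus = ½ × (289.35 - 72.1) × 869 = 94395.125.

Consumer surplus = 94395.125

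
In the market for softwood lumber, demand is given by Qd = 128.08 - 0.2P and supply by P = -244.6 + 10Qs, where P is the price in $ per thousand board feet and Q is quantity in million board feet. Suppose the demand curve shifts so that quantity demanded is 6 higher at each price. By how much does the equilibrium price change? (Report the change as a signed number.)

Inverting to quantity form: Qs = 24.46 + 0.1P.
At equilibrium Qd = Qs, so 128.08 - 0.2P = 24.46 + 0.1P; collecting terms, 103.62 = 0.3P and P* = 345.4.
Substitute back: Q* = 128.08 - 0.2(345.4) = 59.
After the shift, demand is Qd = 134.08 - 0.2P.
The new intersection has 109.62 = 0.3P, i.e. P = 365.4, Q = 61.
ΔP = 365.4 - 345.4 = 20.

ΔP = 20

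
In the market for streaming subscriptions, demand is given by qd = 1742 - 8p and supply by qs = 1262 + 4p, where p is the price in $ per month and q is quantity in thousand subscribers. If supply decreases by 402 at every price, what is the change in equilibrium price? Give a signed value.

Δp = 33.5

Set qd = qs: 1742 - 8p = 1262 + 4p, so 480 = 12p and p* = 40.
Substitute back: q* = 1742 - 8(40) = 1422.
After the shift, supply is qs = 860 + 4p.
The new intersection has 882 = 12p, i.e. p = 73.5, q = 1154.
Δp = 73.5 - 40 = 33.5.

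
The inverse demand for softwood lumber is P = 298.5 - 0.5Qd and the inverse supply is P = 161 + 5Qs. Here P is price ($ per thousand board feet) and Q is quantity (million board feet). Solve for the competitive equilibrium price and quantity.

Inverting to quantity form: Qd = 597 - 2P and Qs = -32.2 + 0.2P.
Set Qd = Qs: 597 - 2P = -32.2 + 0.2P, so 629.2 = 2.2P and P* = 286.
Substitute back: Q* = 597 - 2(286) = 25.

P* = 286, Q* = 25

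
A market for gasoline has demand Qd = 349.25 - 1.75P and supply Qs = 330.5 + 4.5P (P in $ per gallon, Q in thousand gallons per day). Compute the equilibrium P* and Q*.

Equating demand and supply, 349.25 - 1.75P = 330.5 + 4.5P gives 6.25P = 18.75, so P* = 3.
From the demand curve, Q* = 349.25 - 1.75(3) = 344.

P* = 3, Q* = 344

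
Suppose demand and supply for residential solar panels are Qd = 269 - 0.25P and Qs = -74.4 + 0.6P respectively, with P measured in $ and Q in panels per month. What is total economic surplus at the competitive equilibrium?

Total surplus = 79968

The market clears where 269 - 0.25P = -74.4 + 0.6P. Rearranging, 0.85P = 343.4, hence P* = 404.
From the demand curve, Q* = 269 - 0.25(404) = 168.
Demand choke price = 1076; supply choke price = 124. CS = ½(1076 - 404)(168) = 56448; PS = ½(404 - 124)(168) = 23520. Total surplus = 79968.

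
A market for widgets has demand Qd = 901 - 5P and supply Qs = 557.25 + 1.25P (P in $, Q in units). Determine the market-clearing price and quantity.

Set Qd = Qs: 901 - 5P = 557.25 + 1.25P, so 343.75 = 6.25P and P* = 55.
Plugging P* into demand: Q* = 901 - 5(55) = 626.

P* = 55, Q* = 626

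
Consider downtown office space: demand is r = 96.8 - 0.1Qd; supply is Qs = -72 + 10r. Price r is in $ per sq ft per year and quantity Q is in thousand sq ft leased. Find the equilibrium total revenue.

Total revenue = 23296

Solving each curve for Q: Qd = 968 - 10r.
Set Qd = Qs: 968 - 10r = -72 + 10r, so 1040 = 20r and r* = 52.
Substitute back: Q* = 968 - 10(52) = 448.
Total revenue = r* × Q* = 52 × 448 = 23296.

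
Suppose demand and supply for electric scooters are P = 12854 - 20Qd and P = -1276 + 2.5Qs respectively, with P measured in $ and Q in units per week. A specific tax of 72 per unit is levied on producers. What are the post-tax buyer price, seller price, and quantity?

P_b = 358, P_s = 286, Q = 624.8

In direct form, Qd = 642.7 - 0.05P and Qs = 510.4 + 0.4P.
With a tax of 72 on producers, they supply based on the net price P_s = P_b - 72, so Qs = 481.6 + 0.4P_b.
Equate demand and the shifted supply: 642.7 - 0.05P_b = 481.6 + 0.4P_b, giving 0.45P_b = 161.1, so P_b = 358.
Then P_s = 358 - 72 = 286 and Q = 642.7 - 0.05(358) = 624.8.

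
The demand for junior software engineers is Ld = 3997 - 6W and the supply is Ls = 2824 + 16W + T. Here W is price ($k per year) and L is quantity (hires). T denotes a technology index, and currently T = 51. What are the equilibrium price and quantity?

W* = 51, L* = 3691

With T = 51, supply is Ls = 2875 + 16W.
Set Ld = Ls: 3997 - 6W = 2875 + 16W, so 1122 = 22W and W* = 51.
From the demand curve, L* = 3997 - 6(51) = 3691.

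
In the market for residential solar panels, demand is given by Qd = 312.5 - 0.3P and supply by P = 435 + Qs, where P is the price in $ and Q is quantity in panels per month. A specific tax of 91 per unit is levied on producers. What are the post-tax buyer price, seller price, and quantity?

Solving each curve for Q: Qs = -435 + P.
Producers keep P_s = P_b - 91 per unit, so supply in terms of the buyer price is Qs = -526 + P_b.
Set Qd = Qs: 312.5 - 0.3P_b = -526 + P_b, so 838.5 = 1.3P_b and P_b = 645.
So P_s = 554 and the quantity traded is Q = 312.5 - 0.3(645) = 119.

P_b = 645, P_s = 554, Q = 119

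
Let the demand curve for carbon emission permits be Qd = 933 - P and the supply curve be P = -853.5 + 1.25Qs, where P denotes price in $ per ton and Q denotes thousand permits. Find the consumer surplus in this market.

Consumer surplus = 315218

Rewriting in direct form: Qs = 682.8 + 0.8P.
Equating demand and supply, 933 - P = 682.8 + 0.8P gives 1.8P = 250.2, so P* = 139.
Then Q* = 933 - 139 = 794.
Demand choke price (Qd = 0): P = 933. Consumer surplus = ½ × (933 - 139) × 794 = 315218.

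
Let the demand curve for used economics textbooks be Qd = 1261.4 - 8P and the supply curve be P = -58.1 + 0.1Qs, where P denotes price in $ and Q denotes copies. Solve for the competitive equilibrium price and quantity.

P* = 37.8, Q* = 959

Rewriting in direct form: Qs = 581 + 10P.
Set Qd = Qs: 1261.4 - 8P = 581 + 10P, so 680.4 = 18P and P* = 37.8.
From the demand curve, Q* = 1261.4 - 8(37.8) = 959.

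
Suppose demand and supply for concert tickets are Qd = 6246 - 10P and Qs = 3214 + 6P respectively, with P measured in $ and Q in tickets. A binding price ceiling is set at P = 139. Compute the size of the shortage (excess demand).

With P fixed at 139, quantity demanded is 4856 and quantity supplied is 4048.
Shortage = Qd - Qs = 4856 - 4048 = 808.

Shortage = 808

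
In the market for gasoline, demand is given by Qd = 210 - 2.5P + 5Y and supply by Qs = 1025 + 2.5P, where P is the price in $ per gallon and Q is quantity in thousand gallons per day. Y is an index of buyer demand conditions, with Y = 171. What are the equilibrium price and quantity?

With Y = 171, demand is Qd = 1065 - 2.5P.
At equilibrium Qd = Qs, so 1065 - 2.5P = 1025 + 2.5P; collecting terms, 40 = 5P and P* = 8.
From the demand curve, Q* = 1065 - 2.5(8) = 1045.

P* = 8, Q* = 1045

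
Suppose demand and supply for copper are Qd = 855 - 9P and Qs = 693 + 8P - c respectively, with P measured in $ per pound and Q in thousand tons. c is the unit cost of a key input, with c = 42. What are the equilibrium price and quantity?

With c = 42, supply is Qs = 651 + 8P.
Equating demand and supply, 855 - 9P = 651 + 8P gives 17P = 204, so P* = 12.
From the demand curve, Q* = 855 - 9(12) = 747.

P* = 12, Q* = 747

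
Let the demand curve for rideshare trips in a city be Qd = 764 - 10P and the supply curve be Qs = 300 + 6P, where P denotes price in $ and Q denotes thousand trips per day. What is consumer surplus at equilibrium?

The market clears where 764 - 10P = 300 + 6P. Rearranging, 16P = 464, hence P* = 29.
Plugging P* into demand: Q* = 764 - 10(29) = 474.
Demand choke price (Qd = 0): P = 764/10 = 76.4. Consumer surplus = ½ × (76.4 - 29) × 474 = 11233.8.

Consumer surplus = 11233.8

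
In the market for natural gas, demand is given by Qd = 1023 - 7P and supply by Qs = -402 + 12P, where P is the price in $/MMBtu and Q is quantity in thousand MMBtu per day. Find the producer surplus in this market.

Set Qd = Qs: 1023 - 7P = -402 + 12P, so 1425 = 19P and P* = 75.
Plugging P* into demand: Q* = 1023 - 7(75) = 498.
Supply choke price (Qs = 0): P = 33.5. Producer surplus = ½ × (75 - 33.5) × 498 = 10333.5.

Producer surplus = 10333.5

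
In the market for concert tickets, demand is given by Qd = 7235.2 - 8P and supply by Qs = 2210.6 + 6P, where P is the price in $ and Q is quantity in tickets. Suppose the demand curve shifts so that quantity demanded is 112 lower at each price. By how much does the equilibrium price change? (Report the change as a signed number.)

At equilibrium Qd = Qs, so 7235.2 - 8P = 2210.6 + 6P; collecting terms, 5024.6 = 14P and P* = 358.9.
Then Q* = 7235.2 - 8(358.9) = 4364.
After the shift, demand is Qd = 7123.2 - 8P.
New equilibrium: 4912.6 = 14P, so P = 350.9 and Q = 4316.
ΔP = 350.9 - 358.9 = -8.

ΔP = -8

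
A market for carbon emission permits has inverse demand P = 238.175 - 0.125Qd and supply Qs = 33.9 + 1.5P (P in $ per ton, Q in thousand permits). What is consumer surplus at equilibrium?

Consumer surplus = 6781.5225

In direct form, Qd = 1905.4 - 8P.
The market clears where 1905.4 - 8P = 33.9 + 1.5P. Rearranging, 9.5P = 1871.5, hence P* = 197.
Plugging P* into demand: Q* = 1905.4 - 8(197) = 329.4.
Demand choke price (Qd = 0): P = 1905.4/8 = 238.175. Consumer surplus = ½ × (238.175 - 197) × 329.4 = 6781.5225.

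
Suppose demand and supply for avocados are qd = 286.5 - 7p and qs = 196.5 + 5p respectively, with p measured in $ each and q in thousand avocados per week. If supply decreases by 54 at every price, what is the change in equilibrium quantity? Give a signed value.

Equating demand and supply, 286.5 - 7p = 196.5 + 5p gives 12p = 90, so p* = 7.5.
From the demand curve, q* = 286.5 - 7(7.5) = 234.
After the shift, supply is qs = 142.5 + 5p.
The new intersection has 144 = 12p, i.e. p = 12, q = 202.5.
Δq = 202.5 - 234 = -31.5.

Δq = -31.5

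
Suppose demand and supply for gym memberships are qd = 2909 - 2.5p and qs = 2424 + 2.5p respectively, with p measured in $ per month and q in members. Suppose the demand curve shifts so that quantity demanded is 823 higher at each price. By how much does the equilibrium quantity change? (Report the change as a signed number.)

Δq = 411.5

At equilibrium qd = qs, so 2909 - 2.5p = 2424 + 2.5p; collecting terms, 485 = 5p and p* = 97.
From the demand curve, q* = 2909 - 2.5(97) = 2666.5.
After the shift, demand is qd = 3732 - 2.5p.
New equilibrium: 1308 = 5p, so p = 261.6 and q = 3078.
Δq = 3078 - 2666.5 = 411.5.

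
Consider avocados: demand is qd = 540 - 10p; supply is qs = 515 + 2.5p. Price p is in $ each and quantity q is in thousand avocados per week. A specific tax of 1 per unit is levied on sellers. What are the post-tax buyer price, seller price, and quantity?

Sellers keep p_s = p_b - 1 per unit, so supply in terms of the buyer price is qs = 512.5 + 2.5p_b.
Set qd = qs: 540 - 10p_b = 512.5 + 2.5p_b, so 27.5 = 12.5p_b and p_b = 2.2.
Then p_s = 2.2 - 1 = 1.2 and q = 540 - 10(2.2) = 518.

p_b = 2.2, p_s = 1.2, q = 518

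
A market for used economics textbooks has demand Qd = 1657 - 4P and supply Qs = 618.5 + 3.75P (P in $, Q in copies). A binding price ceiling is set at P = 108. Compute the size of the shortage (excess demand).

Evaluating both curves at the ceiling price 108 gives Qd = 1225, Qs = 1023.5.
Shortage = Qd - Qs = 1225 - 1023.5 = 201.5.

Shortage = 201.5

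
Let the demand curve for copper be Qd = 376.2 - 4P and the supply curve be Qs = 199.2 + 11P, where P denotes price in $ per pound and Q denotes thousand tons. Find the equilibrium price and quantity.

P* = 11.8, Q* = 329

At equilibrium Qd = Qs, so 376.2 - 4P = 199.2 + 11P; collecting terms, 177 = 15P and P* = 11.8.
Substitute back: Q* = 376.2 - 4(11.8) = 329.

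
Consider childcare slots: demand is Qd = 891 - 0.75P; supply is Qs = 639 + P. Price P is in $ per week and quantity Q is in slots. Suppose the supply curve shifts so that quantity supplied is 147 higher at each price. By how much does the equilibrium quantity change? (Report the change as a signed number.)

Set Qd = Qs: 891 - 0.75P = 639 + P, so 252 = 1.75P and P* = 144.
Then Q* = 891 - 0.75(144) = 783.
After the shift, supply is Qs = 786 + P.
Re-solving, 1.75P = 105 gives P = 60 and Q = 846.
ΔQ = 846 - 783 = 63.

ΔQ = 63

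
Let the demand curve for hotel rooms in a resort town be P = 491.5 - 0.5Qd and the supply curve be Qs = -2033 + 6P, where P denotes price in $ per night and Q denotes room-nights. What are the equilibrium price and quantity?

Inverting to quantity form: Qd = 983 - 2P.
Set Qd = Qs: 983 - 2P = -2033 + 6P, so 3016 = 8P and P* = 377.
Plugging P* into demand: Q* = 983 - 2(377) = 229.

P* = 377, Q* = 229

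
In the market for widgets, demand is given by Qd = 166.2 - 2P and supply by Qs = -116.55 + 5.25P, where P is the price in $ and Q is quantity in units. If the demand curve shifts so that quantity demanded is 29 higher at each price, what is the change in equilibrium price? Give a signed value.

ΔP = 4

Set Qd = Qs: 166.2 - 2P = -116.55 + 5.25P, so 282.75 = 7.25P and P* = 39.
Plugging P* into demand: Q* = 166.2 - 2(39) = 88.2.
After the shift, demand is Qd = 195.2 - 2P.
The new intersection has 311.75 = 7.25P, i.e. P = 43, Q = 109.2.
ΔP = 43 - 39 = 4.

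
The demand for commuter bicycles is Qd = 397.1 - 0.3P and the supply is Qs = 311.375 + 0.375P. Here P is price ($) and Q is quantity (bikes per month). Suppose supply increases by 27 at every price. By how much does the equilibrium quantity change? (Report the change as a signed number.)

At equilibrium Qd = Qs, so 397.1 - 0.3P = 311.375 + 0.375P; collecting terms, 85.725 = 0.675P and P* = 127.
Then Q* = 397.1 - 0.3(127) = 359.
After the shift, supply is Qs = 338.375 + 0.375P.
New equilibrium: 58.725 = 0.675P, so P = 87 and Q = 371.
ΔQ = 371 - 359 = 12.

ΔQ = 12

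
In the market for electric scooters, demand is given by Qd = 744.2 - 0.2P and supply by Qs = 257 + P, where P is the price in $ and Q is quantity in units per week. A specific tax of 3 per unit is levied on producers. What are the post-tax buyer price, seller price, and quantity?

P_b = 408.5, P_s = 405.5, Q = 662.5

With a tax of 3 on producers, they supply based on the net price P_s = P_b - 3, so Qs = 254 + P_b.
Equate demand and the shifted supply: 744.2 - 0.2P_b = 254 + P_b, giving 1.2P_b = 490.2, so P_b = 408.5.
Then P_s = 408.5 - 3 = 405.5 and Q = 744.2 - 0.2(408.5) = 662.5.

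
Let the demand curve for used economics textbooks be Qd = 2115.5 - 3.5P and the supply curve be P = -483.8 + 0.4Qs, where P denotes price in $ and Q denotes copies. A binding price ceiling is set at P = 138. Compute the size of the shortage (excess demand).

Shortage = 78

Inverting to quantity form: Qs = 1209.5 + 2.5P.
With P fixed at 138, quantity demanded is 1632.5 and quantity supplied is 1554.5.
Shortage = Qd - Qs = 1632.5 - 1554.5 = 78.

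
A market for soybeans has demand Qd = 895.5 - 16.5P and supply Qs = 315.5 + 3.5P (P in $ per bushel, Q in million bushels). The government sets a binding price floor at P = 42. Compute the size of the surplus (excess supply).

With P fixed at 42, quantity demanded is 202.5 and quantity supplied is 462.5.
Surplus = Qs - Qd = 462.5 - 202.5 = 260.

Surplus = 260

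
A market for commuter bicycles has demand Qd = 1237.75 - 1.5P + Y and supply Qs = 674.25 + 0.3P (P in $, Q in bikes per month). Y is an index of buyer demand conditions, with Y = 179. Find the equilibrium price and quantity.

With Y = 179, demand is Qd = 1416.75 - 1.5P.
At equilibrium Qd = Qs, so 1416.75 - 1.5P = 674.25 + 0.3P; collecting terms, 742.5 = 1.8P and P* = 412.5.
Substitute back: Q* = 1416.75 - 1.5(412.5) = 798.

P* = 412.5, Q* = 798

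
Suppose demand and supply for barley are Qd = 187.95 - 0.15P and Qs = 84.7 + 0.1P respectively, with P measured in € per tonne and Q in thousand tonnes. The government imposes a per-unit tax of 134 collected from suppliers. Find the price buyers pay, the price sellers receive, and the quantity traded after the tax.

P_b = 466.6, P_s = 332.6, Q = 117.96

Suppliers keep P_s = P_b - 134 per unit, so supply in terms of the buyer price is Qs = 71.3 + 0.1P_b.
Market clearing requires 187.95 - 0.15P_b = 71.3 + 0.1P_b; hence 116.65 = 0.25P_b and P_b = 466.6.
Then P_s = 466.6 - 134 = 332.6 and Q = 187.95 - 0.15(466.6) = 117.96.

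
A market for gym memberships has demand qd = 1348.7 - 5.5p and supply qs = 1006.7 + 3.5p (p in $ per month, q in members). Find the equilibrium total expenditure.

Total expenditure = 43308.6

Equating demand and supply, 1348.7 - 5.5p = 1006.7 + 3.5p gives 9p = 342, so p* = 38.
From the demand curve, q* = 1348.7 - 5.5(38) = 1139.7.
Total expenditure = p* × q* = 38 × 1139.7 = 43308.6.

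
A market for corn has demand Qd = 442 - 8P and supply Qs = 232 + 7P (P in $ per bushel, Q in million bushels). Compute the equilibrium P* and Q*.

At equilibrium Qd = Qs, so 442 - 8P = 232 + 7P; collecting terms, 210 = 15P and P* = 14.
From the demand curve, Q* = 442 - 8(14) = 330.

P* = 14, Q* = 330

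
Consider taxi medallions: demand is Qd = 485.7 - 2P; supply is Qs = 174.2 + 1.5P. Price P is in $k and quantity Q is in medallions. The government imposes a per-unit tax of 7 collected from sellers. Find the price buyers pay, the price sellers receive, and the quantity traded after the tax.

P_b = 92, P_s = 85, Q = 301.7

The tax drives a wedge P_b - P_s = 7. Substituting P_s = P_b - 7 into supply: Qs = 163.7 + 1.5P_b.
Equate demand and the shifted supply: 485.7 - 2P_b = 163.7 + 1.5P_b, giving 3.5P_b = 322, so P_b = 92.
So P_s = 85 and the quantity traded is Q = 485.7 - 2(92) = 301.7.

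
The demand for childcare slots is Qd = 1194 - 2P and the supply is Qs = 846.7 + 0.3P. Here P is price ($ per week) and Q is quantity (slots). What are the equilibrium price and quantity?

Equating demand and supply, 1194 - 2P = 846.7 + 0.3P gives 2.3P = 347.3, so P* = 151.
Substitute back: Q* = 1194 - 2(151) = 892.

P* = 151, Q* = 892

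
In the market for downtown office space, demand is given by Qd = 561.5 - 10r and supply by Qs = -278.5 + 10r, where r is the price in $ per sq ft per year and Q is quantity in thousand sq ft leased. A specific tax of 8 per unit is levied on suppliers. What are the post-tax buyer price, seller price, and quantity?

Suppliers keep r_s = r_b - 8 per unit, so supply in terms of the buyer price is Qs = -358.5 + 10r_b.
Equate demand and the shifted supply: 561.5 - 10r_b = -358.5 + 10r_b, giving 20r_b = 920, so r_b = 46.
Then r_s = 46 - 8 = 38 and Q = 561.5 - 10(46) = 101.5.

r_b = 46, r_s = 38, Q = 101.5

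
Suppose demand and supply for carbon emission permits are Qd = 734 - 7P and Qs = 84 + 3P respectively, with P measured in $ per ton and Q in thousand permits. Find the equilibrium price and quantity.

P* = 65, Q* = 279

Equating demand and supply, 734 - 7P = 84 + 3P gives 10P = 650, so P* = 65.
Substitute back: Q* = 734 - 7(65) = 279.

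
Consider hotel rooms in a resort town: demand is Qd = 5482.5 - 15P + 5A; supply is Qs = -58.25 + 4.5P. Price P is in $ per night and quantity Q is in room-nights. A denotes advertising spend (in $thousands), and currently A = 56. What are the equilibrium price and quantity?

P* = 298.5, Q* = 1285

With A = 56, demand is Qd = 5762.5 - 15P.
Equating demand and supply, 5762.5 - 15P = -58.25 + 4.5P gives 19.5P = 5820.75, so P* = 298.5.
From the demand curve, Q* = 5762.5 - 15(298.5) = 1285.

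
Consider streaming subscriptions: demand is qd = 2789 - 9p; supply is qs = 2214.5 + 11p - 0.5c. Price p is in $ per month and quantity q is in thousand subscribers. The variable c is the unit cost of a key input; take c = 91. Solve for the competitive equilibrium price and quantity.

With c = 91, supply is qs = 2169 + 11p.
Equating demand and supply, 2789 - 9p = 2169 + 11p gives 20p = 620, so p* = 31.
Then q* = 2789 - 9(31) = 2510.

p* = 31, q* = 2510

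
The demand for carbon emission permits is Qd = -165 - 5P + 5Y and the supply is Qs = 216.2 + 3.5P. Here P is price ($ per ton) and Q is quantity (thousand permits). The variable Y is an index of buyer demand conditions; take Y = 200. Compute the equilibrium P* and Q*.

P* = 72.8, Q* = 471

With Y = 200, demand is Qd = 835 - 5P.
Equating demand and supply, 835 - 5P = 216.2 + 3.5P gives 8.5P = 618.8, so P* = 72.8.
Plugging P* into demand: Q* = 835 - 5(72.8) = 471.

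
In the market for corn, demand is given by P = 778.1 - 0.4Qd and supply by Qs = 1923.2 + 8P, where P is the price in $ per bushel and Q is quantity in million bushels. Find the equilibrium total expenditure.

Total expenditure = 4074

Rewriting in direct form: Qd = 1945.25 - 2.5P.
Set Qd = Qs: 1945.25 - 2.5P = 1923.2 + 8P, so 22.05 = 10.5P and P* = 2.1.
From the demand curve, Q* = 1945.25 - 2.5(2.1) = 1940.
Total expenditure = P* × Q* = 2.1 × 1940 = 4074.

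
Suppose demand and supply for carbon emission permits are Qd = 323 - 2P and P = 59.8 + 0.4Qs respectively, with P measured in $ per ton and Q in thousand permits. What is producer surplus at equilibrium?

Producer surplus = 2553.8

In direct form, Qs = -149.5 + 2.5P.
The market clears where 323 - 2P = -149.5 + 2.5P. Rearranging, 4.5P = 472.5, hence P* = 105.
Plugging P* into demand: Q* = 323 - 2(105) = 113.
Supply choke price (Qs = 0): P = 59.8. Producer surplus = ½ × (105 - 59.8) × 113 = 2553.8.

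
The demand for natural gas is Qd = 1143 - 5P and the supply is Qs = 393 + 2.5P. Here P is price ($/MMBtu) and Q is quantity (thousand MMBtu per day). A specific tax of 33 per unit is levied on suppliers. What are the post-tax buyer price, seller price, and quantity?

Suppliers keep P_s = P_b - 33 per unit, so supply in terms of the buyer price is Qs = 310.5 + 2.5P_b.
Equate demand and the shifted supply: 1143 - 5P_b = 310.5 + 2.5P_b, giving 7.5P_b = 832.5, so P_b = 111.
So P_s = 78 and the quantity traded is Q = 1143 - 5(111) = 588.

P_b = 111, P_s = 78, Q = 588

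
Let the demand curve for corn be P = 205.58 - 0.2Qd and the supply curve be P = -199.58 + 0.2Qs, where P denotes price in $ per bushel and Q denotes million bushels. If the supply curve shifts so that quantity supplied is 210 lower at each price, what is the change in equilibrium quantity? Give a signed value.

Rewriting in direct form: Qd = 1027.9 - 5P and Qs = 997.9 + 5P.
Set Qd = Qs: 1027.9 - 5P = 997.9 + 5P, so 30 = 10P and P* = 3.
From the demand curve, Q* = 1027.9 - 5(3) = 1012.9.
After the shift, supply is Qs = 787.9 + 5P.
New equilibrium: 240 = 10P, so P = 24 and Q = 907.9.
ΔQ = 907.9 - 1012.9 = -105.

ΔQ = -105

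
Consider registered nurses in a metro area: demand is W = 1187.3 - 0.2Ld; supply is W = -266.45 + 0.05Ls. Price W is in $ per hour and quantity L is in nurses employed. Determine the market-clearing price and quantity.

Rewriting in direct form: Ld = 5936.5 - 5W and Ls = 5329 + 20W.
Set Ld = Ls: 5936.5 - 5W = 5329 + 20W, so 607.5 = 25W and W* = 24.3.
Substitute back: L* = 5936.5 - 5(24.3) = 5815.

W* = 24.3, L* = 5815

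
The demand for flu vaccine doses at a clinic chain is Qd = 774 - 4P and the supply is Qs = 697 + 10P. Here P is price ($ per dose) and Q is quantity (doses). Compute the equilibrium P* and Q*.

P* = 5.5, Q* = 752

Equating demand and supply, 774 - 4P = 697 + 10P gives 14P = 77, so P* = 5.5.
Plugging P* into demand: Q* = 774 - 4(5.5) = 752.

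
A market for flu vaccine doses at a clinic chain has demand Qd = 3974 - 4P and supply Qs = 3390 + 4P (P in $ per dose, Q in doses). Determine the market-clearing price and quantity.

Equating demand and supply, 3974 - 4P = 3390 + 4P gives 8P = 584, so P* = 73.
Then Q* = 3974 - 4(73) = 3682.

P* = 73, Q* = 3682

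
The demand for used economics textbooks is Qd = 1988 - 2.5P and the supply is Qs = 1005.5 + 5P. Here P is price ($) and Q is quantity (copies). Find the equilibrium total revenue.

Total revenue = 217525.5

The market clears where 1988 - 2.5P = 1005.5 + 5P. Rearranging, 7.5P = 982.5, hence P* = 131.
Plugging P* into demand: Q* = 1988 - 2.5(131) = 1660.5.
Total revenue = P* × Q* = 131 × 1660.5 = 217525.5.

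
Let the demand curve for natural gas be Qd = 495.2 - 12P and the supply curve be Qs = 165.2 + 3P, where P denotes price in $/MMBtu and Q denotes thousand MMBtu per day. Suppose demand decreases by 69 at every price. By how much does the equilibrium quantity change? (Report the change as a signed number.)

ΔQ = -13.8

Equating demand and supply, 495.2 - 12P = 165.2 + 3P gives 15P = 330, so P* = 22.
Substitute back: Q* = 495.2 - 12(22) = 231.2.
After the shift, demand is Qd = 426.2 - 12P.
The new intersection has 261 = 15P, i.e. P = 17.4, Q = 217.4.
ΔQ = 217.4 - 231.2 = -13.8.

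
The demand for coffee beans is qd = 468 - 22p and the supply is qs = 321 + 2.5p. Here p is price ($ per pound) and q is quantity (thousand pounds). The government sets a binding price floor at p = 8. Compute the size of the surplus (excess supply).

Surplus = 49

At p = 8: qd = 292 and qs = 341.
Surplus = qs - qd = 341 - 292 = 49.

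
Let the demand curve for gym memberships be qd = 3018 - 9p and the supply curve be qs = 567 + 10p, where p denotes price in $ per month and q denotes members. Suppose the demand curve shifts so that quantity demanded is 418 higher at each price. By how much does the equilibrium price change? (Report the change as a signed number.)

Equating demand and supply, 3018 - 9p = 567 + 10p gives 19p = 2451, so p* = 129.
Substitute back: q* = 3018 - 9(129) = 1857.
After the shift, demand is qd = 3436 - 9p.
Re-solving, 19p = 2869 gives p = 151 and q = 2077.
Δp = 151 - 129 = 22.

Δp = 22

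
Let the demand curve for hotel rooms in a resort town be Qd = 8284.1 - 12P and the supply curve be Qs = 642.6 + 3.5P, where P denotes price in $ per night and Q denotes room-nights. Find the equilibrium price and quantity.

P* = 493, Q* = 2368.1

At equilibrium Qd = Qs, so 8284.1 - 12P = 642.6 + 3.5P; collecting terms, 7641.5 = 15.5P and P* = 493.
Then Q* = 8284.1 - 12(493) = 2368.1.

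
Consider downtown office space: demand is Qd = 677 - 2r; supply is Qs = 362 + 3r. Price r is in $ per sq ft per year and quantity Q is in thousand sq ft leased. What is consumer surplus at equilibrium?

Consumer surplus = 75900.25

The market clears where 677 - 2r = 362 + 3r. Rearranging, 5r = 315, hence r* = 63.
Then Q* = 677 - 2(63) = 551.
Demand choke price (Qd = 0): r = 677/2 = 338.5. Consumer surplus = ½ × (338.5 - 63) × 551 = 75900.25.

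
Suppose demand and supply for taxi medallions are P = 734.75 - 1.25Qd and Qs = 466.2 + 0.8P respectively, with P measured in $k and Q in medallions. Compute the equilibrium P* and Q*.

Solving each curve for Q: Qd = 587.8 - 0.8P.
Set Qd = Qs: 587.8 - 0.8P = 466.2 + 0.8P, so 121.6 = 1.6P and P* = 76.
Then Q* = 587.8 - 0.8(76) = 527.

P* = 76, Q* = 527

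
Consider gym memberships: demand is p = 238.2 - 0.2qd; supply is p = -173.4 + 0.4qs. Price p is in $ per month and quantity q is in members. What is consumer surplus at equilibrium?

Rewriting in direct form: qd = 1191 - 5p and qs = 433.5 + 2.5p.
Equating demand and supply, 1191 - 5p = 433.5 + 2.5p gives 7.5p = 757.5, so p* = 101.
From the demand curve, q* = 1191 - 5(101) = 686.
Demand choke price (qd = 0): p = 1191/5 = 238.2. Consumer surplus = ½ × (238.2 - 101) × 686 = 47059.6.

Consumer surplus = 47059.6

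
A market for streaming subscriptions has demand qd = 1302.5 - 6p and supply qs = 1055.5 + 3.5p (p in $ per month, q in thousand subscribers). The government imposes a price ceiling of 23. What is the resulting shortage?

Evaluating both curves at the ceiling price 23 gives qd = 1164.5, qs = 1136.
Shortage = qd - qs = 1164.5 - 1136 = 28.5.

Shortage = 28.5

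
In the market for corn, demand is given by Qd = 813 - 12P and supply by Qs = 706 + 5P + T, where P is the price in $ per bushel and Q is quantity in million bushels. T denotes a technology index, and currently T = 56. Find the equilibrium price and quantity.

P* = 3, Q* = 777

With T = 56, supply is Qs = 762 + 5P.
Equating demand and supply, 813 - 12P = 762 + 5P gives 17P = 51, so P* = 3.
Plugging P* into demand: Q* = 813 - 12(3) = 777.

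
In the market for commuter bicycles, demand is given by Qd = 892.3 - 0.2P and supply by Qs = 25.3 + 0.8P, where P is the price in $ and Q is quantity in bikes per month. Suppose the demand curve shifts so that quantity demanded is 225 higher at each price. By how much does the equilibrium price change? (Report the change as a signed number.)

Set Qd = Qs: 892.3 - 0.2P = 25.3 + 0.8P, so 867 = P and P* = 867.
Plugging P* into demand: Q* = 892.3 - 0.2(867) = 718.9.
After the shift, demand is Qd = 1117.3 - 0.2P.
The new intersection has 1092 = P, i.e. P = 1092, Q = 898.9.
ΔP = 1092 - 867 = 225.

ΔP = 225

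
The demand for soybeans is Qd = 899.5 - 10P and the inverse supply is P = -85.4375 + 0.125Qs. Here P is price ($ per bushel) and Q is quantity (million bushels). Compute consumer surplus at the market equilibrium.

Inverting to quantity form: Qs = 683.5 + 8P.
Set Qd = Qs: 899.5 - 10P = 683.5 + 8P, so 216 = 18P and P* = 12.
Substitute back: Q* = 899.5 - 10(12) = 779.5.
Demand choke price (Qd = 0): P = 899.5/10 = 89.95. Consumer surplus = ½ × (89.95 - 12) × 779.5 = 30381.0125.

Consumer surplus = 30381.0125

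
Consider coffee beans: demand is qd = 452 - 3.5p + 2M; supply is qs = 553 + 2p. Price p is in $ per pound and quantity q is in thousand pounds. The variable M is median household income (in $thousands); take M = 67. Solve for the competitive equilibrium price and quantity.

With M = 67, demand is qd = 586 - 3.5p.
At equilibrium qd = qs, so 586 - 3.5p = 553 + 2p; collecting terms, 33 = 5.5p and p* = 6.
From the demand curve, q* = 586 - 3.5(6) = 565.

p* = 6, q* = 565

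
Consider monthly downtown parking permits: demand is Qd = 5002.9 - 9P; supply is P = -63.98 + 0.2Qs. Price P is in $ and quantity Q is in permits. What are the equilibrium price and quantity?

P* = 334.5, Q* = 1992.4

Inverting to quantity form: Qs = 319.9 + 5P.
The market clears where 5002.9 - 9P = 319.9 + 5P. Rearranging, 14P = 4683, hence P* = 334.5.
From the demand curve, Q* = 5002.9 - 9(334.5) = 1992.4.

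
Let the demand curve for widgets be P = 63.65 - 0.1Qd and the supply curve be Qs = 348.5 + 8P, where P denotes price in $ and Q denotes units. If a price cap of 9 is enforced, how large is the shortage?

Shortage = 126

Rewriting in direct form: Qd = 636.5 - 10P.
Evaluating both curves at the ceiling price 9 gives Qd = 546.5, Qs = 420.5.
Shortage = Qd - Qs = 546.5 - 420.5 = 126.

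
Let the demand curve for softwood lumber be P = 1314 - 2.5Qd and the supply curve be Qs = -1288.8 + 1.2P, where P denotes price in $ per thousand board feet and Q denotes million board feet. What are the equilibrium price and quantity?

P* = 1134, Q* = 72

Rewriting in direct form: Qd = 525.6 - 0.4P.
At equilibrium Qd = Qs, so 525.6 - 0.4P = -1288.8 + 1.2P; collecting terms, 1814.4 = 1.6P and P* = 1134.
Then Q* = 525.6 - 0.4(1134) = 72.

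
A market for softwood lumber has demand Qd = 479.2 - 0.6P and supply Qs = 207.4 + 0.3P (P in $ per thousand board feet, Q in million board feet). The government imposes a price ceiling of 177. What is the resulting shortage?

Shortage = 112.5

Evaluating both curves at the ceiling price 177 gives Qd = 373, Qs = 260.5.
Shortage = Qd - Qs = 373 - 260.5 = 112.5.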